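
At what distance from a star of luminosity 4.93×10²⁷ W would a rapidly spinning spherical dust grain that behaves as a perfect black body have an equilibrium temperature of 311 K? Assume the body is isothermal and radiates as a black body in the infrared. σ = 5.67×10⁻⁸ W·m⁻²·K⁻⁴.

For an isothermal black-emitting sphere, (1−a)S·πr² = σ·4πr²·T⁴ ⇒ S = 4σT⁴/(1−a).
S = 4·5.67×10⁻⁸·(311)⁴/1.00 = 2122 W/m².
Flux falls as S = L/(4πd²), so d = √(L/(4πS)) = √(4.93×10²⁷/(4π·2122)).

d ≈ 4.30×10¹¹ m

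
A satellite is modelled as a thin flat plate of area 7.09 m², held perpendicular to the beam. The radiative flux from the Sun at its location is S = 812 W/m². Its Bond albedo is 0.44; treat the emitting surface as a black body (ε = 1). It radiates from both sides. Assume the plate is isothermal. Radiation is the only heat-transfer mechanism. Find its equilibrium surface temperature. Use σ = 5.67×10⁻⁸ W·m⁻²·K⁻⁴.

T ≈ 252 K

At equilibrium, absorbed power = emitted power.
Absorbing cross-section = A = 7.090 m²; emitting surface = 2A = 14.18 m² (ratio 2).
(1−a)S·A_cross = εσ·A_surf·T⁴  ⇒  T⁴ = (1−a)S/(2σ).
T⁴ = 0.560·812/(2·5.67×10⁻⁸) = 4.010×10⁹ K⁴.
T = (4.010×10⁹)^(1/4).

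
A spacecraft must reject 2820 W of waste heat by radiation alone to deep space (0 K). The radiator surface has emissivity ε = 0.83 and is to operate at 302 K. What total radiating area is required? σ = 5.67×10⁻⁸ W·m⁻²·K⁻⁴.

P = εσA T⁴ ⇒ A = P/(εσT⁴).
T⁴ = 8.318×10⁹ K⁴.
A = 2820/(0.83 × 5.67×10⁻⁸ × 8.318×10⁹).

A ≈ 7.20 m²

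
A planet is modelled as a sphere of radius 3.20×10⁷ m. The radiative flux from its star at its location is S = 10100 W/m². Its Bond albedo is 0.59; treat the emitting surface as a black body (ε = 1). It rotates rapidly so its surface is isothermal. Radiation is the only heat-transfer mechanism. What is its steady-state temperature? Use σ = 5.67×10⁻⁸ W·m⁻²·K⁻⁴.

At equilibrium, absorbed power = emitted power.
Absorbing cross-section = πr² = 3.217×10¹⁵ m²; emitting surface = 4πr² = 1.287×10¹⁶ m² (ratio 4).
(1−a)S·A_cross = εσ·A_surf·T⁴  ⇒  T⁴ = (1−a)S/(4σ).
T⁴ = 0.410·10100/(4·5.67×10⁻⁸) = 1.826×10¹⁰ K⁴.
T = (1.826×10¹⁰)^(1/4).

T ≈ 368 K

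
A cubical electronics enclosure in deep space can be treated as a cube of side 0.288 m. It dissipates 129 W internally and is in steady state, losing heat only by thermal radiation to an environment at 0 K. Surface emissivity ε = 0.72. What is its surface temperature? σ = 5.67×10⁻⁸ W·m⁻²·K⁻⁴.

Steady state: internal power = radiated power, P = εσA T⁴.
Radiating area A = 6L² = 0.4977 m².
T⁴ = P/(εσA) = 129/(0.72·5.67×10⁻⁸·0.4977) = 6.349×10⁹ K⁴.
T = (6.349×10⁹)^(1/4).

T ≈ 282 K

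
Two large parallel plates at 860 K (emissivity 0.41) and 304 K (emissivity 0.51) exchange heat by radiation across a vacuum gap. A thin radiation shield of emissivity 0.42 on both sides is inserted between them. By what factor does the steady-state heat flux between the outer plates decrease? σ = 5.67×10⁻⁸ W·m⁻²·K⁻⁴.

Without shield: q₀ = σΔ(T⁴)/(1/ε₁+1/ε₂−1) with denominator 3.400.
With shield the two gaps are in series; the resistances add: (1/ε₁+1/ε_s−1)+(1/ε_s+1/ε₂−1) = 3.820+3.342 = 7.162.
Heat-flux ratio q₀/q = 7.162/3.400.

factor ≈ 2.11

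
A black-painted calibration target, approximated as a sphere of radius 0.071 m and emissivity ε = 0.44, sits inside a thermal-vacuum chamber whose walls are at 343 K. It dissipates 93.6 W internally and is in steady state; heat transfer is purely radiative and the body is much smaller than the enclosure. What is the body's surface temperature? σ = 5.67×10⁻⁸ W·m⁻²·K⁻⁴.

For a small grey body in a large enclosure, net radiated power = εσA(T⁴ − T_w⁴).
Steady state: P = εσA(T⁴ − T_w⁴) with A = 4πr² = 0.06335 m².
T⁴ = P/(εσA) + T_w⁴ = 93.6/(0.44·5.67×10⁻⁸·0.06335) + (343)⁴
    = 5.923×10¹⁰ + 1.384×10¹⁰ = 7.307×10¹⁰ K⁴.

T ≈ 520 K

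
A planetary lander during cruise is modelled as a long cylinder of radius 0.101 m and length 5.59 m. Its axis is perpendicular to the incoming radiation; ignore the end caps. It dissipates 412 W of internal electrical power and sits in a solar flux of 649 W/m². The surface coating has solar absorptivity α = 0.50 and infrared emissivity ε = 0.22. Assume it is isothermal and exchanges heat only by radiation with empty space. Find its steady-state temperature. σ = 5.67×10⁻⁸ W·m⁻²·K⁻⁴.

At steady state, absorbed solar power + internal power = radiated power.
Absorbed: α·S·A_cross = 0.50·649·1.129 = 366.4 W (cross-section 2rL).
Total input = 366.4 + 412 = 778.4 W.
Radiated: εσ·A_surf·T⁴ with A_surf = 2πrL = 3.547 m².
T⁴ = 778.4/(0.22·5.67×10⁻⁸·3.547) = 1.759×10¹⁰ K⁴.

T ≈ 364 K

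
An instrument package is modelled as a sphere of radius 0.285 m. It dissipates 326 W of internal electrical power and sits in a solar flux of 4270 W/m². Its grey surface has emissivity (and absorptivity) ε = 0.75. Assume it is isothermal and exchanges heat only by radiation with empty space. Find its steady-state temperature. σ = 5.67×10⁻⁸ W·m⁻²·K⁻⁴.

At steady state, absorbed solar power + internal power = radiated power.
Absorbed: α·S·A_cross = 0.75·4270·0.2552 = 817.2 W (cross-section πr²).
Total input = 817.2 + 326 = 1143 W.
Radiated: εσ·A_surf·T⁴ with A_surf = 4πr² = 1.021 m².
T⁴ = 1143/(0.75·5.67×10⁻⁸·1.021) = 2.634×10¹⁰ K⁴.

T ≈ 403 K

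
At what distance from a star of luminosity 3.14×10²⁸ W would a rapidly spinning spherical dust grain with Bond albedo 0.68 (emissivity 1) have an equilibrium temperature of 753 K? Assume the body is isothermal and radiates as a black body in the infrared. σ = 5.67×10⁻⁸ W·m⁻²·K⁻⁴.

d ≈ 1.05×10¹¹ m

For an isothermal black-emitting sphere, (1−a)S·πr² = σ·4πr²·T⁴ ⇒ S = 4σT⁴/(1−a).
S = 4·5.67×10⁻⁸·(753)⁴/0.320 = 2.279×10⁵ W/m².
Flux falls as S = L/(4πd²), so d = √(L/(4πS)) = √(3.14×10²⁸/(4π·2.279×10⁵)).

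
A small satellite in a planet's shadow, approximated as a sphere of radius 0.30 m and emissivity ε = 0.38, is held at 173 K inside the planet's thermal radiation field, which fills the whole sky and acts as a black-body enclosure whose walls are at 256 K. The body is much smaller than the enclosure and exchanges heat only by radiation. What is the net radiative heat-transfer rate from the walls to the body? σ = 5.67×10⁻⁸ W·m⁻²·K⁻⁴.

P_net ≈ 82.8 W

For a small grey body in a large enclosure: P_net = εσA(T_body⁴ − T_wall⁴).
A = 4πr² = 1.131 m²; T_body⁴ − T_wall⁴ = 8.957×10⁸ − 4.295×10⁹ = -3.399×10⁹ K⁴.
|P_net| = 0.38·5.67×10⁻⁸·1.131·3.399×10⁹.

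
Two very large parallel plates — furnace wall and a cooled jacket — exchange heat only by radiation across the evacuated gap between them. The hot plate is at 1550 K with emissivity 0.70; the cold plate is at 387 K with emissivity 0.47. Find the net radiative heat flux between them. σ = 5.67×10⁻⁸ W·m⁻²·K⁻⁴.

For two infinite grey parallel plates, q = σ(T₁⁴ − T₂⁴)/(1/ε₁ + 1/ε₂ − 1).
T₁⁴ − T₂⁴ = 5.772×10¹² − 2.243×10¹⁰ = 5.750×10¹² K⁴.
1/ε₁ + 1/ε₂ − 1 = 1.429 + 2.128 − 1 = 2.556.
q = 5.67×10⁻⁸ × 5.750×10¹² / 2.556.

q ≈ 1.28×10⁵ W/m²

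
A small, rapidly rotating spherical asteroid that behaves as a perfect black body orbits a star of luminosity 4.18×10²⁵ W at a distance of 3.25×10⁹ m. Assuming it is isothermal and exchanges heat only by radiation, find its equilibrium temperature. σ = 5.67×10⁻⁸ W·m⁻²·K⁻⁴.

T ≈ 1090 K

First find the stellar flux at distance d: S = L/(4πd²) = 4.18×10²⁵/(4π·(3.25×10⁹)²) = 3.149×10⁵ W/m².
For an isothermal sphere, absorbed (1−a)S·πr² = emitted σ·4πr²·T⁴, so T⁴ = (1−a)S/(4σ).
T⁴ = 1.00·3.149×10⁵/(4·5.67×10⁻⁸) = 1.389×10¹² K⁴.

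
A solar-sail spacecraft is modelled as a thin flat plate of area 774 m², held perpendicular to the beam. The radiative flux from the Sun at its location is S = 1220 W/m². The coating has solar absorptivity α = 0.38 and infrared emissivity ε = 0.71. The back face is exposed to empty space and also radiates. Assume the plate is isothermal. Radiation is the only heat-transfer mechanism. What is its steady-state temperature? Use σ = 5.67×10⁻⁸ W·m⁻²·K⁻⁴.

At equilibrium, absorbed power = emitted power.
Absorbing cross-section = A = 774.0 m²; emitting surface = 2A = 1548 m² (ratio 2).
αS·A_cross = εσ·A_surf·T⁴  ⇒  T⁴ = αS/(ε·2σ).
T⁴ = 0.380·1220/(0.71·2·5.67×10⁻⁸) = 5.758×10⁹ K⁴.
T = (5.758×10⁹)^(1/4).

T ≈ 275 K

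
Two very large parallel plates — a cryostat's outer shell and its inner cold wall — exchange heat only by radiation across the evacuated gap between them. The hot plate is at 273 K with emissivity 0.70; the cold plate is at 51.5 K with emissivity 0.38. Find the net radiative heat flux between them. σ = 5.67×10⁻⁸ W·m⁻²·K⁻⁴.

q ≈ 103 W/m²

For two infinite grey parallel plates, q = σ(T₁⁴ − T₂⁴)/(1/ε₁ + 1/ε₂ − 1).
T₁⁴ − T₂⁴ = 5.555×10⁹ − 7.034×10⁶ = 5.548×10⁹ K⁴.
1/ε₁ + 1/ε₂ − 1 = 1.429 + 2.632 − 1 = 3.060.
q = 5.67×10⁻⁸ × 5.548×10⁹ / 3.060.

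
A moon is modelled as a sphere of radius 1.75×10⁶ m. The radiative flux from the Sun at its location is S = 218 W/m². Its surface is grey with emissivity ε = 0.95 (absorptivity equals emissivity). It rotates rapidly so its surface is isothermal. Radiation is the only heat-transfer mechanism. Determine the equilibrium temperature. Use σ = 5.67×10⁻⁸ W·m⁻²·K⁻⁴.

At equilibrium, absorbed power = emitted power.
Absorbing cross-section = πr² = 9.621×10¹² m²; emitting surface = 4πr² = 3.848×10¹³ m² (ratio 4).
εS·A_cross = εσ·A_surf·T⁴  ⇒  T⁴ = S/(4σ)   (ε cancels).
T⁴ = 218/(4·5.67×10⁻⁸) = 9.612×10⁸ K⁴.
T = (9.612×10⁸)^(1/4).

T ≈ 176 K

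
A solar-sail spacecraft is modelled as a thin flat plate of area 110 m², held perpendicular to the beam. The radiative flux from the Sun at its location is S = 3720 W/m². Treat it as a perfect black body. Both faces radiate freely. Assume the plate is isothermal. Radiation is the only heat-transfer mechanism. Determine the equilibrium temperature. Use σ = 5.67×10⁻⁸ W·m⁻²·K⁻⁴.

At equilibrium, absorbed power = emitted power.
Absorbing cross-section = A = 110.0 m²; emitting surface = 2A = 220.0 m² (ratio 2).
S·A_cross = εσ·A_surf·T⁴  ⇒  T⁴ = S/(2σ).
T⁴ = 1.00·3720/(2·5.67×10⁻⁸) = 3.280×10¹⁰ K⁴.
T = (3.280×10¹⁰)^(1/4).

T ≈ 426 K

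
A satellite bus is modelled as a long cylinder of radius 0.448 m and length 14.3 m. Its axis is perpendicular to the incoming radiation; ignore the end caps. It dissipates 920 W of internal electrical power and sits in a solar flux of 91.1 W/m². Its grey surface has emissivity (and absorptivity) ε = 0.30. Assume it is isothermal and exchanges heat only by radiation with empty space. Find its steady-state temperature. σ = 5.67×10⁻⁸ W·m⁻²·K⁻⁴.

At steady state, absorbed solar power + internal power = radiated power.
Absorbed: α·S·A_cross = 0.30·91.1·12.81 = 350.2 W (cross-section 2rL).
Total input = 350.2 + 920 = 1270 W.
Radiated: εσ·A_surf·T⁴ with A_surf = 2πrL = 40.25 m².
T⁴ = 1270/(0.30·5.67×10⁻⁸·40.25) = 1.855×10⁹ K⁴.

T ≈ 208 K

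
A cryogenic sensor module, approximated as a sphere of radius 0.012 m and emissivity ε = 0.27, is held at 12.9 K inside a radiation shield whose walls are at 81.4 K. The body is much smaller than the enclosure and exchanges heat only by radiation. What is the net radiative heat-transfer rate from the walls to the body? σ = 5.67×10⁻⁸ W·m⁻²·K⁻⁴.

P_net ≈ 0.00122 W

For a small grey body in a large enclosure: P_net = εσA(T_body⁴ − T_wall⁴).
A = 4πr² = 0.001810 m²; T_body⁴ − T_wall⁴ = 27690 − 4.390×10⁷ = -4.388×10⁷ K⁴.
|P_net| = 0.27·5.67×10⁻⁸·0.001810·4.388×10⁷.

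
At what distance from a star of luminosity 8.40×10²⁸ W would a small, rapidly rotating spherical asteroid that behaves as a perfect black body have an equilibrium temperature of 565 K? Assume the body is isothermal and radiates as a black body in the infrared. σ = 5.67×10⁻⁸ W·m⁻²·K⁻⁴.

d ≈ 5.38×10¹¹ m

For an isothermal black-emitting sphere, (1−a)S·πr² = σ·4πr²·T⁴ ⇒ S = 4σT⁴/(1−a).
S = 4·5.67×10⁻⁸·(565)⁴/1.00 = 23110 W/m².
Flux falls as S = L/(4πd²), so d = √(L/(4πS)) = √(8.40×10²⁸/(4π·23110)).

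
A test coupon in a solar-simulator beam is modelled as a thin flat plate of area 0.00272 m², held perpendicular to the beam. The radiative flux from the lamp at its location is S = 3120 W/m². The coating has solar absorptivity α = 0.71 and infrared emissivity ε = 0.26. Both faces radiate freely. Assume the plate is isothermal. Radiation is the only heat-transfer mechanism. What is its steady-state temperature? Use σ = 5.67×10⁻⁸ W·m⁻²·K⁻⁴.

At equilibrium, absorbed power = emitted power.
Absorbing cross-section = A = 0.002720 m²; emitting surface = 2A = 0.005440 m² (ratio 2).
αS·A_cross = εσ·A_surf·T⁴  ⇒  T⁴ = αS/(ε·2σ).
T⁴ = 0.710·3120/(0.26·2·5.67×10⁻⁸) = 7.513×10¹⁰ K⁴.
T = (7.513×10¹⁰)^(1/4).

T ≈ 524 K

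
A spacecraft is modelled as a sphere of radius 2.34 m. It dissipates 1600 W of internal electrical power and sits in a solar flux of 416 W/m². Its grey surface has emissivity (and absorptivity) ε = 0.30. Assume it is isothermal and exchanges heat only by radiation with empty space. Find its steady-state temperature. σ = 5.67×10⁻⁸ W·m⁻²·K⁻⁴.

T ≈ 238 K

At steady state, absorbed solar power + internal power = radiated power.
Absorbed: α·S·A_cross = 0.30·416·17.20 = 2147 W (cross-section πr²).
Total input = 2147 + 1600 = 3747 W.
Radiated: εσ·A_surf·T⁴ with A_surf = 4πr² = 68.81 m².
T⁴ = 3747/(0.30·5.67×10⁻⁸·68.81) = 3.201×10⁹ K⁴.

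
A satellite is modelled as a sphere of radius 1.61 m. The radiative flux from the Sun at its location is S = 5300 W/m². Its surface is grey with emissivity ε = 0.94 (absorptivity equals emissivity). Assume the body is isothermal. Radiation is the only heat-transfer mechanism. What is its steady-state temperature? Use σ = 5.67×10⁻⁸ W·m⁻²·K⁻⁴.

T ≈ 391 K

At equilibrium, absorbed power = emitted power.
Absorbing cross-section = πr² = 8.143 m²; emitting surface = 4πr² = 32.57 m² (ratio 4).
εS·A_cross = εσ·A_surf·T⁴  ⇒  T⁴ = S/(4σ)   (ε cancels).
T⁴ = 5300/(4·5.67×10⁻⁸) = 2.337×10¹⁰ K⁴.
T = (2.337×10¹⁰)^(1/4).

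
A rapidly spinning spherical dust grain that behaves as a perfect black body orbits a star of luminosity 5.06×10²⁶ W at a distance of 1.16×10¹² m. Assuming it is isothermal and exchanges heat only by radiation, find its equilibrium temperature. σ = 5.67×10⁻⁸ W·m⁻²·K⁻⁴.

T ≈ 107 K

First find the stellar flux at distance d: S = L/(4πd²) = 5.06×10²⁶/(4π·(1.16×10¹²)²) = 29.92 W/m².
For an isothermal sphere, absorbed (1−a)S·πr² = emitted σ·4πr²·T⁴, so T⁴ = (1−a)S/(4σ).
T⁴ = 1.00·29.92/(4·5.67×10⁻⁸) = 1.319×10⁸ K⁴.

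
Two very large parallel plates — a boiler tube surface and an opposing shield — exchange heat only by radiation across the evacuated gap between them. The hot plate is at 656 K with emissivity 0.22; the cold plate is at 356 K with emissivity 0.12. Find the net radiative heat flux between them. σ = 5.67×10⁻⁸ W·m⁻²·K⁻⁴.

q ≈ 807 W/m²

For two infinite grey parallel plates, q = σ(T₁⁴ − T₂⁴)/(1/ε₁ + 1/ε₂ − 1).
T₁⁴ − T₂⁴ = 1.852×10¹¹ − 1.606×10¹⁰ = 1.691×10¹¹ K⁴.
1/ε₁ + 1/ε₂ − 1 = 4.545 + 8.333 − 1 = 11.88.
q = 5.67×10⁻⁸ × 1.691×10¹¹ / 11.88.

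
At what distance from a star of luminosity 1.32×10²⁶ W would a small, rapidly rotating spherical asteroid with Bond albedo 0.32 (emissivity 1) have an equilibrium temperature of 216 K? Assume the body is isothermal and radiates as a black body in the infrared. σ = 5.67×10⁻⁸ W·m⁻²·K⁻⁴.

d ≈ 1.20×10¹¹ m

For an isothermal black-emitting sphere, (1−a)S·πr² = σ·4πr²·T⁴ ⇒ S = 4σT⁴/(1−a).
S = 4·5.67×10⁻⁸·(216)⁴/0.680 = 726.0 W/m².
Flux falls as S = L/(4πd²), so d = √(L/(4πS)) = √(1.32×10²⁶/(4π·726.0)).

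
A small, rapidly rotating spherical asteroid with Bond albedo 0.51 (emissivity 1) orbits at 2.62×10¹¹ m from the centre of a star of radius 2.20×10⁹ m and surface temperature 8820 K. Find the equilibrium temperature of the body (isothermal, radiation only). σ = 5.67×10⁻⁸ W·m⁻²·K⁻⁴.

The star's surface emits σT_*⁴; at distance d the flux is S = σT_*⁴(R_*/d)².
S = 5.67×10⁻⁸·(8820)⁴·(2.20×10⁹/2.62×10¹¹)² = 24190 W/m².
For an isothermal sphere T⁴ = (1−a)S/(4σ) = 5.227×10¹⁰ K⁴.

T ≈ 478 K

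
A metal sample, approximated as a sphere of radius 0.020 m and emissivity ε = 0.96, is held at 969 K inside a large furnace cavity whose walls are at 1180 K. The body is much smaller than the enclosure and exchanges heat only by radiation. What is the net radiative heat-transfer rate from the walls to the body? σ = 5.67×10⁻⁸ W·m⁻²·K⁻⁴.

For a small grey body in a large enclosure: P_net = εσA(T_body⁴ − T_wall⁴).
A = 4πr² = 0.005027 m²; T_body⁴ − T_wall⁴ = 8.816×10¹¹ − 1.939×10¹² = -1.057×10¹² K⁴.
|P_net| = 0.96·5.67×10⁻⁸·0.005027·1.057×10¹².

P_net ≈ 289 W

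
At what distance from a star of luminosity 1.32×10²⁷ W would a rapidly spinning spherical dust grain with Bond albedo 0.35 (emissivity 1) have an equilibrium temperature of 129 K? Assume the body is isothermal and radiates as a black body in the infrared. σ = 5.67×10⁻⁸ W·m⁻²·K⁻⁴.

For an isothermal black-emitting sphere, (1−a)S·πr² = σ·4πr²·T⁴ ⇒ S = 4σT⁴/(1−a).
S = 4·5.67×10⁻⁸·(129)⁴/0.650 = 96.62 W/m².
Flux falls as S = L/(4πd²), so d = √(L/(4πS)) = √(1.32×10²⁷/(4π·96.62)).

d ≈ 1.04×10¹² m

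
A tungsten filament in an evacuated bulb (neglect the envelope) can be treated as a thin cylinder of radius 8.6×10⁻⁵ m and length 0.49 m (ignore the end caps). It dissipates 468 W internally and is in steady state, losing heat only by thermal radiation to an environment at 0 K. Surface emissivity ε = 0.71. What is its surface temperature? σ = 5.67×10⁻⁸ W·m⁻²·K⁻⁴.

T ≈ 2570 K

Steady state: internal power = radiated power, P = εσA T⁴.
Radiating area A = 2πrL = 2.648×10⁻⁴ m².
T⁴ = P/(εσA) = 468/(0.71·5.67×10⁻⁸·2.648×10⁻⁴) = 4.391×10¹³ K⁴.
T = (4.391×10¹³)^(1/4).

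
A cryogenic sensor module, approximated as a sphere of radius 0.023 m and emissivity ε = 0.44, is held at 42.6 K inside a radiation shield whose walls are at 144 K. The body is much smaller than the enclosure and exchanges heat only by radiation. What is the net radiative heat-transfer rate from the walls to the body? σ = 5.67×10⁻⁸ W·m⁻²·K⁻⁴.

P_net ≈ 0.0708 W

For a small grey body in a large enclosure: P_net = εσA(T_body⁴ − T_wall⁴).
A = 4πr² = 0.006648 m²; T_body⁴ − T_wall⁴ = 3.293×10⁶ − 4.300×10⁸ = -4.267×10⁸ K⁴.
|P_net| = 0.44·5.67×10⁻⁸·0.006648·4.267×10⁸.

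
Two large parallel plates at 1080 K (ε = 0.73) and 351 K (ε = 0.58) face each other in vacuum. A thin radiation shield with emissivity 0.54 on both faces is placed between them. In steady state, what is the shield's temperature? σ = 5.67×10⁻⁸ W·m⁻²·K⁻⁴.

In steady state the net flux on the hot side equals that on the cold side.
σ(T₁⁴−T_s⁴)/D₁ = σ(T_s⁴−T₂⁴)/D₂, with D₁ = 1/ε₁+1/ε_s−1 = 2.222, D₂ = 1/ε_s+1/ε₂−1 = 2.576.
Solve for T_s⁴: T_s⁴ = (D₂·T₁⁴ + D₁·T₂⁴)/(D₁+D₂) = 7.375×10¹¹ K⁴.

T_s ≈ 927 K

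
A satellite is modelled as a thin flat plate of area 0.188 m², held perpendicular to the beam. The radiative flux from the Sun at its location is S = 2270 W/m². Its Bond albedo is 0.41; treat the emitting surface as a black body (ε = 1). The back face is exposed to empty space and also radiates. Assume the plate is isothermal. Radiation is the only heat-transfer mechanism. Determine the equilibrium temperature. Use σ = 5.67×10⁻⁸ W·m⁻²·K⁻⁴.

At equilibrium, absorbed power = emitted power.
Absorbing cross-section = A = 0.1880 m²; emitting surface = 2A = 0.3760 m² (ratio 2).
(1−a)S·A_cross = εσ·A_surf·T⁴  ⇒  T⁴ = (1−a)S/(2σ).
T⁴ = 0.590·2270/(2·5.67×10⁻⁸) = 1.181×10¹⁰ K⁴.
T = (1.181×10¹⁰)^(1/4).

T ≈ 330 K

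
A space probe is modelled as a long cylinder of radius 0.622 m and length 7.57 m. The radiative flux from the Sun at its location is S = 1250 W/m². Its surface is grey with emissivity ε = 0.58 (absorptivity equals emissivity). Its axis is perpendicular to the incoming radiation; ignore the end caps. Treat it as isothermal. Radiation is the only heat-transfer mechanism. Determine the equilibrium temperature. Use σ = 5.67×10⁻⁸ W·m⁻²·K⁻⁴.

At equilibrium, absorbed power = emitted power.
Absorbing cross-section = 2rL = 9.417 m²; emitting surface = 2πrL = 29.58 m² (ratio π).
εS·A_cross = εσ·A_surf·T⁴  ⇒  T⁴ = S/(πσ)   (ε cancels).
T⁴ = 1250/(π·5.67×10⁻⁸) = 7.017×10⁹ K⁴.
T = (7.017×10⁹)^(1/4).

T ≈ 289 K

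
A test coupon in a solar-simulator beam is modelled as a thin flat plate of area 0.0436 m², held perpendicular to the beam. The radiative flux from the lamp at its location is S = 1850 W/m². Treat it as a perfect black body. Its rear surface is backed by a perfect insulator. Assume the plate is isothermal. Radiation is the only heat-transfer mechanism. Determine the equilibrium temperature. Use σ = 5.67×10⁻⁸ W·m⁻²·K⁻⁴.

T ≈ 425 K

At equilibrium, absorbed power = emitted power.
Absorbing cross-section = A = 0.04360 m²; emitting surface = A = 0.04360 m² (ratio 1).
S·A_cross = εσ·A_surf·T⁴  ⇒  T⁴ = S/(1σ).
T⁴ = 1.00·1850/(1·5.67×10⁻⁸) = 3.263×10¹⁰ K⁴.
T = (3.263×10¹⁰)^(1/4).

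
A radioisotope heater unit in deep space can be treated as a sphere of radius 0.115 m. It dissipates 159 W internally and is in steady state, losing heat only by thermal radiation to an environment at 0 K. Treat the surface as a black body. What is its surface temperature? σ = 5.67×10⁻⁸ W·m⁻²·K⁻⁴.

T ≈ 360 K

Steady state: internal power = radiated power, P = εσA T⁴.
Radiating area A = 4πr² = 0.1662 m².
T⁴ = P/(εσA) = 159/(1.0·5.67×10⁻⁸·0.1662) = 1.687×10¹⁰ K⁴.
T = (1.687×10¹⁰)^(1/4).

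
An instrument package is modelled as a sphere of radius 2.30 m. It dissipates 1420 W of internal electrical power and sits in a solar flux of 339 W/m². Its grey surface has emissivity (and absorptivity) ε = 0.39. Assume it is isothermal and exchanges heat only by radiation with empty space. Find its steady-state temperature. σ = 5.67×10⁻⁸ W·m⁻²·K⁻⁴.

T ≈ 223 K

At steady state, absorbed solar power + internal power = radiated power.
Absorbed: α·S·A_cross = 0.39·339·16.62 = 2197 W (cross-section πr²).
Total input = 2197 + 1420 = 3617 W.
Radiated: εσ·A_surf·T⁴ with A_surf = 4πr² = 66.48 m².
T⁴ = 3617/(0.39·5.67×10⁻⁸·66.48) = 2.461×10⁹ K⁴.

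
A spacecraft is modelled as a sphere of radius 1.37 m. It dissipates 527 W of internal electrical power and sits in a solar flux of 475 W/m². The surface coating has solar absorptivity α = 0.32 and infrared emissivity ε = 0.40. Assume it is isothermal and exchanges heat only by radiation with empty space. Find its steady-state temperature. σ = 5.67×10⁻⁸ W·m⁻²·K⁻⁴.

At steady state, absorbed solar power + internal power = radiated power.
Absorbed: α·S·A_cross = 0.32·475·5.896 = 896.3 W (cross-section πr²).
Total input = 896.3 + 527 = 1423 W.
Radiated: εσ·A_surf·T⁴ with A_surf = 4πr² = 23.59 m².
T⁴ = 1423/(0.40·5.67×10⁻⁸·23.59) = 2.661×10⁹ K⁴.

T ≈ 227 K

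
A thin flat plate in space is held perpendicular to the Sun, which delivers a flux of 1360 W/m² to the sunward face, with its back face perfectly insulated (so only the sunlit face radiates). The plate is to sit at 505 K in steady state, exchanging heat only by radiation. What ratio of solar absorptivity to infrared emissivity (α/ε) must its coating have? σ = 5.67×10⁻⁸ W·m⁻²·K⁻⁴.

Balance: αS·A = εσ·1A·T⁴ ⇒ α/ε = σT⁴/S.
α/ε = 5.67×10⁻⁸·(505)⁴/1360 = 5.67×10⁻⁸·6.504×10¹⁰/1360.

α/ε ≈ 2.71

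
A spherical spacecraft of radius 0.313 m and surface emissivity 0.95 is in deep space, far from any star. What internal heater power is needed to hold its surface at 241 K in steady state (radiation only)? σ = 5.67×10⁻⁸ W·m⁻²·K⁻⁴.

P = εσ·4πr²·T⁴.
4πr² = 1.231 m²; T⁴ = 3.373×10⁹ K⁴.
P = 0.95·5.67×10⁻⁸·1.231·3.373×10⁹.

P ≈ 224 W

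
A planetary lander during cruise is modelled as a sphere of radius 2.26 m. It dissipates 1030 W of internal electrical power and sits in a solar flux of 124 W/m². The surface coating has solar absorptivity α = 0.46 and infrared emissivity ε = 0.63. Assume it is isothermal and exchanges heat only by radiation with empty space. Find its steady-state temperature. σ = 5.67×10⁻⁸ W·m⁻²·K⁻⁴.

T ≈ 171 K

At steady state, absorbed solar power + internal power = radiated power.
Absorbed: α·S·A_cross = 0.46·124·16.05 = 915.3 W (cross-section πr²).
Total input = 915.3 + 1030 = 1945 W.
Radiated: εσ·A_surf·T⁴ with A_surf = 4πr² = 64.18 m².
T⁴ = 1945/(0.63·5.67×10⁻⁸·64.18) = 8.485×10⁸ K⁴.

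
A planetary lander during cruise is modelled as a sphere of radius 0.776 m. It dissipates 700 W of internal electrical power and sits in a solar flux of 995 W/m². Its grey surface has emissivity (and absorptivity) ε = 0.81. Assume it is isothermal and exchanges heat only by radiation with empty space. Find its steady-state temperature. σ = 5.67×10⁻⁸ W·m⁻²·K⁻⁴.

At steady state, absorbed solar power + internal power = radiated power.
Absorbed: α·S·A_cross = 0.81·995·1.892 = 1525 W (cross-section πr²).
Total input = 1525 + 700 = 2225 W.
Radiated: εσ·A_surf·T⁴ with A_surf = 4πr² = 7.567 m².
T⁴ = 2225/(0.81·5.67×10⁻⁸·7.567) = 6.401×10⁹ K⁴.

T ≈ 283 K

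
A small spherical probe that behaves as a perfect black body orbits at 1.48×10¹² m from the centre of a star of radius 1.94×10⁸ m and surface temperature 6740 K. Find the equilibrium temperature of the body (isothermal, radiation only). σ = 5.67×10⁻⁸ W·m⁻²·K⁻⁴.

T ≈ 54.6 K

The star's surface emits σT_*⁴; at distance d the flux is S = σT_*⁴(R_*/d)².
S = 5.67×10⁻⁸·(6740)⁴·(1.94×10⁸/1.48×10¹²)² = 2.010 W/m².
For an isothermal sphere T⁴ = (1−a)S/(4σ) = 8.865×10⁶ K⁴.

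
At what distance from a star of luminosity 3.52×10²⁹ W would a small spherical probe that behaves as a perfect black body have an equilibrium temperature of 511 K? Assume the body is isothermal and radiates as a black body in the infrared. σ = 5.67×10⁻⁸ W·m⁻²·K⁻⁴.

d ≈ 1.35×10¹² m

For an isothermal black-emitting sphere, (1−a)S·πr² = σ·4πr²·T⁴ ⇒ S = 4σT⁴/(1−a).
S = 4·5.67×10⁻⁸·(511)⁴/1.00 = 15460 W/m².
Flux falls as S = L/(4πd²), so d = √(L/(4πS)) = √(3.52×10²⁹/(4π·15460)).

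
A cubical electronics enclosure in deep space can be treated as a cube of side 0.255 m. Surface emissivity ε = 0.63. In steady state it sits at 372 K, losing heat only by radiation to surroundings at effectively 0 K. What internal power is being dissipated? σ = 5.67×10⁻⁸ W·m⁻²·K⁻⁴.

Steady state: P = εσA T⁴.
A = 6L² = 0.3901 m²; T⁴ = (372)⁴ = 1.915×10¹⁰ K⁴.
P = 0.63 × 5.67×10⁻⁸ × 0.3901 × 1.915×10¹⁰.

P ≈ 267 W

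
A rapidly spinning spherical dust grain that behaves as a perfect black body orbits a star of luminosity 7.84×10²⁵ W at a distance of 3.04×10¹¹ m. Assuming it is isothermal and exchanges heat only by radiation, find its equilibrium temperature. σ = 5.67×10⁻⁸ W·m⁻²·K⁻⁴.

T ≈ 131 K

First find the stellar flux at distance d: S = L/(4πd²) = 7.84×10²⁵/(4π·(3.04×10¹¹)²) = 67.51 W/m².
For an isothermal sphere, absorbed (1−a)S·πr² = emitted σ·4πr²·T⁴, so T⁴ = (1−a)S/(4σ).
T⁴ = 1.00·67.51/(4·5.67×10⁻⁸) = 2.977×10⁸ K⁴.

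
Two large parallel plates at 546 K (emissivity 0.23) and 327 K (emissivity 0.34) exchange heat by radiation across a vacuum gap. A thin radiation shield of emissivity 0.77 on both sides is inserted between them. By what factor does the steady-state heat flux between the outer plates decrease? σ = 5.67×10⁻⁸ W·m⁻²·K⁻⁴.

Without shield: q₀ = σΔ(T⁴)/(1/ε₁+1/ε₂−1) with denominator 6.289.
With shield the two gaps are in series; the resistances add: (1/ε₁+1/ε_s−1)+(1/ε_s+1/ε₂−1) = 4.647+3.240 = 7.886.
Heat-flux ratio q₀/q = 7.886/6.289.

factor ≈ 1.25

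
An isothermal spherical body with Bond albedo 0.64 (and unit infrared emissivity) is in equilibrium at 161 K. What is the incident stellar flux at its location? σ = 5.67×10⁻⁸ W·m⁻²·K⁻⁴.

(1−a)S·πr² = σ·4πr²·T⁴ ⇒ S = 4σT⁴/(1−a).
S = 4·5.67×10⁻⁸·6.719×10⁸/0.360.

S ≈ 423 W/m²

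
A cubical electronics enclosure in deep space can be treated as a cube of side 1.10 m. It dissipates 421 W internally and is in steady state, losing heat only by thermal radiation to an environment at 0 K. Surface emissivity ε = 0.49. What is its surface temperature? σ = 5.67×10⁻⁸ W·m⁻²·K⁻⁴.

Steady state: internal power = radiated power, P = εσA T⁴.
Radiating area A = 6L² = 7.260 m².
T⁴ = P/(εσA) = 421/(0.49·5.67×10⁻⁸·7.260) = 2.087×10⁹ K⁴.
T = (2.087×10⁹)^(1/4).

T ≈ 214 K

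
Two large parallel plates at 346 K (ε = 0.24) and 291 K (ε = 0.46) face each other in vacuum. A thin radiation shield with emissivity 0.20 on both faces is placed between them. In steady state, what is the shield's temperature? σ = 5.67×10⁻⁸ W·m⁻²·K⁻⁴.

In steady state the net flux on the hot side equals that on the cold side.
σ(T₁⁴−T_s⁴)/D₁ = σ(T_s⁴−T₂⁴)/D₂, with D₁ = 1/ε₁+1/ε_s−1 = 8.167, D₂ = 1/ε_s+1/ε₂−1 = 6.174.
Solve for T_s⁴: T_s⁴ = (D₂·T₁⁴ + D₁·T₂⁴)/(D₁+D₂) = 1.025×10¹⁰ K⁴.

T_s ≈ 318 K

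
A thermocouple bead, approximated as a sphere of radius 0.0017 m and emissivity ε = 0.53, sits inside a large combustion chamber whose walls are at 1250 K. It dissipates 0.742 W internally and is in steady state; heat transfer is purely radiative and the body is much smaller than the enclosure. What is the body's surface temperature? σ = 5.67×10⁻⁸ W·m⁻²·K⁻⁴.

For a small grey body in a large enclosure, net radiated power = εσA(T⁴ − T_w⁴).
Steady state: P = εσA(T⁴ − T_w⁴) with A = 4πr² = 3.632×10⁻⁵ m².
T⁴ = P/(εσA) + T_w⁴ = 0.742/(0.53·5.67×10⁻⁸·3.632×10⁻⁵) + (1250)⁴
    = 6.799×10¹¹ + 2.441×10¹² = 3.121×10¹² K⁴.

T ≈ 1330 K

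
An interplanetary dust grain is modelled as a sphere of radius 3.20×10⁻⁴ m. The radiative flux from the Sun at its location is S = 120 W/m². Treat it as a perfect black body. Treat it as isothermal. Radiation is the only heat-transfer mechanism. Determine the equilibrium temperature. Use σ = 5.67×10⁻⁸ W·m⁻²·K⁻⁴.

At equilibrium, absorbed power = emitted power.
Absorbing cross-section = πr² = 3.217×10⁻⁷ m²; emitting surface = 4πr² = 1.287×10⁻⁶ m² (ratio 4).
S·A_cross = εσ·A_surf·T⁴  ⇒  T⁴ = S/(4σ).
T⁴ = 1.00·120/(4·5.67×10⁻⁸) = 5.291×10⁸ K⁴.
T = (5.291×10⁸)^(1/4).

T ≈ 152 K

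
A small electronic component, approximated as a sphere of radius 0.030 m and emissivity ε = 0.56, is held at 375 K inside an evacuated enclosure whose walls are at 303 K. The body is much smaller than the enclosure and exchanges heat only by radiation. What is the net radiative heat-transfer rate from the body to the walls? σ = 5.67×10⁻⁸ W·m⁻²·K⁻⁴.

For a small grey body in a large enclosure: P_net = εσA(T_body⁴ − T_wall⁴).
A = 4πr² = 0.01131 m²; T_body⁴ − T_wall⁴ = 1.978×10¹⁰ − 8.429×10⁹ = 1.135×10¹⁰ K⁴.
|P_net| = 0.56·5.67×10⁻⁸·0.01131·1.135×10¹⁰.

P_net ≈ 4.07 W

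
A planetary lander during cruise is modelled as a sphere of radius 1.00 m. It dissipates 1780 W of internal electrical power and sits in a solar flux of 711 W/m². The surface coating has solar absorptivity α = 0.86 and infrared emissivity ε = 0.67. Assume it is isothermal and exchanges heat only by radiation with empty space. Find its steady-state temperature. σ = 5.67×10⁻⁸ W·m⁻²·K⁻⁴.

T ≈ 297 K

At steady state, absorbed solar power + internal power = radiated power.
Absorbed: α·S·A_cross = 0.86·711·3.142 = 1921 W (cross-section πr²).
Total input = 1921 + 1780 = 3701 W.
Radiated: εσ·A_surf·T⁴ with A_surf = 4πr² = 12.57 m².
T⁴ = 3701/(0.67·5.67×10⁻⁸·12.57) = 7.753×10⁹ K⁴.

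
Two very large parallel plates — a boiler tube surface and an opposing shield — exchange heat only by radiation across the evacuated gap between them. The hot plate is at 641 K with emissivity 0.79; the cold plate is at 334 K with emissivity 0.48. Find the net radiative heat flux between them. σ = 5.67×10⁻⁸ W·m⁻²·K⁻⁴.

q ≈ 3770 W/m²

For two infinite grey parallel plates, q = σ(T₁⁴ − T₂⁴)/(1/ε₁ + 1/ε₂ − 1).
T₁⁴ − T₂⁴ = 1.688×10¹¹ − 1.244×10¹⁰ = 1.564×10¹¹ K⁴.
1/ε₁ + 1/ε₂ − 1 = 1.266 + 2.083 − 1 = 2.349.
q = 5.67×10⁻⁸ × 1.564×10¹¹ / 2.349.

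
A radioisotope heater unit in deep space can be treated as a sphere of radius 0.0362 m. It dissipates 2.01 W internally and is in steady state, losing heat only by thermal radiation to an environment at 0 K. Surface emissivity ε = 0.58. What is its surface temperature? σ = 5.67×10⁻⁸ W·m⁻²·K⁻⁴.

Steady state: internal power = radiated power, P = εσA T⁴.
Radiating area A = 4πr² = 0.01647 m².
T⁴ = P/(εσA) = 2.01/(0.58·5.67×10⁻⁸·0.01647) = 3.712×10⁹ K⁴.
T = (3.712×10⁹)^(1/4).

T ≈ 247 K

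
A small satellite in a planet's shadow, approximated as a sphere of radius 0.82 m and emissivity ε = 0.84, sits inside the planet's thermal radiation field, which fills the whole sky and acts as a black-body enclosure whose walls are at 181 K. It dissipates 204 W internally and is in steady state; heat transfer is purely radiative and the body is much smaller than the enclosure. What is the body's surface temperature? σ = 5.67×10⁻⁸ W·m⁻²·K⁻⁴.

For a small grey body in a large enclosure, net radiated power = εσA(T⁴ − T_w⁴).
Steady state: P = εσA(T⁴ − T_w⁴) with A = 4πr² = 8.450 m².
T⁴ = P/(εσA) + T_w⁴ = 204/(0.84·5.67×10⁻⁸·8.450) + (181)⁴
    = 5.069×10⁸ + 1.073×10⁹ = 1.580×10⁹ K⁴.

T ≈ 199 K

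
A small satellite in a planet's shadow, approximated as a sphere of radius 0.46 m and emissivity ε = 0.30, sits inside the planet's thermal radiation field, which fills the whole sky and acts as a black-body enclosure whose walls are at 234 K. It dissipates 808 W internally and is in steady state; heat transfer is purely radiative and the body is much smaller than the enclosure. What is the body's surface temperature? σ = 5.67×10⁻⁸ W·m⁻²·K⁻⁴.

T ≈ 380 K

For a small grey body in a large enclosure, net radiated power = εσA(T⁴ − T_w⁴).
Steady state: P = εσA(T⁴ − T_w⁴) with A = 4πr² = 2.659 m².
T⁴ = P/(εσA) + T_w⁴ = 808/(0.30·5.67×10⁻⁸·2.659) + (234)⁴
    = 1.786×10¹⁰ + 2.998×10⁹ = 2.086×10¹⁰ K⁴.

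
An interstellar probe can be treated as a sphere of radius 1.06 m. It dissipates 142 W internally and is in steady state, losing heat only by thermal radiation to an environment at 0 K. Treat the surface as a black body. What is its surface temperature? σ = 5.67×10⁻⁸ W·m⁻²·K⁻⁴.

Steady state: internal power = radiated power, P = εσA T⁴.
Radiating area A = 4πr² = 14.12 m².
T⁴ = P/(εσA) = 142/(1.0·5.67×10⁻⁸·14.12) = 1.774×10⁸ K⁴.
T = (1.774×10⁸)^(1/4).

T ≈ 115 K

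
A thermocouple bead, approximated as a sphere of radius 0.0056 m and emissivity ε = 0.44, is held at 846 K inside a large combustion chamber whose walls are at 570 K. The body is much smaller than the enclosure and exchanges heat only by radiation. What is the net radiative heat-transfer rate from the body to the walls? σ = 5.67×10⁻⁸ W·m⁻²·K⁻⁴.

P_net ≈ 4.00 W

For a small grey body in a large enclosure: P_net = εσA(T_body⁴ − T_wall⁴).
A = 4πr² = 3.941×10⁻⁴ m²; T_body⁴ − T_wall⁴ = 5.122×10¹¹ − 1.056×10¹¹ = 4.067×10¹¹ K⁴.
|P_net| = 0.44·5.67×10⁻⁸·3.941×10⁻⁴·4.067×10¹¹.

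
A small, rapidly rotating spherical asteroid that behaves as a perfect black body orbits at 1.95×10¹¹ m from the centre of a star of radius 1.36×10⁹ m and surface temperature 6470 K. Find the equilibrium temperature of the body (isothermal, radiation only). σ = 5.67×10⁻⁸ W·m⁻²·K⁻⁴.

T ≈ 382 K

The star's surface emits σT_*⁴; at distance d the flux is S = σT_*⁴(R_*/d)².
S = 5.67×10⁻⁸·(6470)⁴·(1.36×10⁹/1.95×10¹¹)² = 4833 W/m².
For an isothermal sphere T⁴ = (1−a)S/(4σ) = 2.131×10¹⁰ K⁴.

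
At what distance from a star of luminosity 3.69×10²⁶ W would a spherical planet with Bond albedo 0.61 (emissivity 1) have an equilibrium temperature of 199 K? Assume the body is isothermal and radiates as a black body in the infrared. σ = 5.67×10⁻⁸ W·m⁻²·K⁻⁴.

d ≈ 1.79×10¹¹ m

For an isothermal black-emitting sphere, (1−a)S·πr² = σ·4πr²·T⁴ ⇒ S = 4σT⁴/(1−a).
S = 4·5.67×10⁻⁸·(199)⁴/0.390 = 912.0 W/m².
Flux falls as S = L/(4πd²), so d = √(L/(4πS)) = √(3.69×10²⁶/(4π·912.0)).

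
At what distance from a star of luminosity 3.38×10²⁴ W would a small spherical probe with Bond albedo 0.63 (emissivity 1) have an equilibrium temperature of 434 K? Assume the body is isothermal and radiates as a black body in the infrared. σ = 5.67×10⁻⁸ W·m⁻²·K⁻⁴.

For an isothermal black-emitting sphere, (1−a)S·πr² = σ·4πr²·T⁴ ⇒ S = 4σT⁴/(1−a).
S = 4·5.67×10⁻⁸·(434)⁴/0.370 = 21750 W/m².
Flux falls as S = L/(4πd²), so d = √(L/(4πS)) = √(3.38×10²⁴/(4π·21750)).

d ≈ 3.52×10⁹ m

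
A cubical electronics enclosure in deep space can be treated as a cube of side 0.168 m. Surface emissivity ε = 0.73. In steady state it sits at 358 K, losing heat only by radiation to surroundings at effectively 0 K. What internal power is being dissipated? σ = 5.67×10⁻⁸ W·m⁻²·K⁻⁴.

Steady state: P = εσA T⁴.
A = 6L² = 0.1693 m²; T⁴ = (358)⁴ = 1.643×10¹⁰ K⁴.
P = 0.73 × 5.67×10⁻⁸ × 0.1693 × 1.643×10¹⁰.

P ≈ 115 W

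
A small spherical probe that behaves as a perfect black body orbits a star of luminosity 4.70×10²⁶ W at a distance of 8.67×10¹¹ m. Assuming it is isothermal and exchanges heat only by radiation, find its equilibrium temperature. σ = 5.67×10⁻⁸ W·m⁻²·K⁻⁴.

First find the stellar flux at distance d: S = L/(4πd²) = 4.70×10²⁶/(4π·(8.67×10¹¹)²) = 49.76 W/m².
For an isothermal sphere, absorbed (1−a)S·πr² = emitted σ·4πr²·T⁴, so T⁴ = (1−a)S/(4σ).
T⁴ = 1.00·49.76/(4·5.67×10⁻⁸) = 2.194×10⁸ K⁴.

T ≈ 122 K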